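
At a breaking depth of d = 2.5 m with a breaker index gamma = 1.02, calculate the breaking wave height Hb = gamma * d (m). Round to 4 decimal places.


Hb = gamma * d
Hb = 1.02 * 2.5
Hb = 2.5500 m

2.5500


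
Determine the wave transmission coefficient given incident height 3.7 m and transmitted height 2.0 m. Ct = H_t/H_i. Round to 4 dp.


Ct = H_t / H_i
Ct = 2.0 / 3.7
Ct = 0.5405

0.5405


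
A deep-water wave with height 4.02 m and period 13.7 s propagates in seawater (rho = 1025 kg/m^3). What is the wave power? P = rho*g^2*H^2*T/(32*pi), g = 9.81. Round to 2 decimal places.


P = rho * g^2 * H^2 * T / (32 * pi)
P = 1025 * 9.81^2 * 4.02^2 * 13.7 / (32 * pi)
P = 1025 * 96.2361 * 16.1604 * 13.7 / 100.53096
P = 217237.45 W/m

217237.45


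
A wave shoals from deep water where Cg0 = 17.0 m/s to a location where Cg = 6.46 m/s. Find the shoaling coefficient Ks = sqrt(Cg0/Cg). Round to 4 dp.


Ks = sqrt(Cg0 / Cg)
Ks = sqrt(17.0 / 6.46)
Ks = sqrt(2.6316)
Ks = 1.6222

1.6222


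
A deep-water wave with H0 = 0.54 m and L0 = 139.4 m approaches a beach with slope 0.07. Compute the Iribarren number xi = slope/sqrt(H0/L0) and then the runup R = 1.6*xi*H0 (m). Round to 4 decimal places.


xi = slope / sqrt(H0/L0)
H0/L0 = 0.54/139.4 = 0.003874
sqrt(0.003874) = 0.062239
xi = 0.07 / 0.062239 = 1.124689
R = 1.6 * xi * H0 = 1.6 * 1.124689 * 0.54
R = 0.9717 m

0.9717


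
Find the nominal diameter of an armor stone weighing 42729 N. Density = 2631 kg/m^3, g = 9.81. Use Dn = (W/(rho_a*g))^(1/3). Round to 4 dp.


V = W / (rho_a * g)
V = 42729 / (2631 * 9.81)
V = 42729 / 25810.11
V = 1.655514 m^3
Dn = V^(1/3) = 1.655514^(1/3)
Dn = 1.1830 m

1.1830


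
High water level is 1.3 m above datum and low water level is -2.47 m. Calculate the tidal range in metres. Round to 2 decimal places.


Tidal range = High water - Low water
Tidal range = 1.3 - (-2.47)
Tidal range = 3.77 m

3.77


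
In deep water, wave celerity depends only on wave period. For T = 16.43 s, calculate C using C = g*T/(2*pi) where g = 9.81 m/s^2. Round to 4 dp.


We use the deep-water celerity formula:
C = g * T / (2 * pi)
C = 9.81 * 16.43 / (2 * 3.14159...)
C = 161.178300 / 6.283185
C = 25.6523 m/s

25.6523


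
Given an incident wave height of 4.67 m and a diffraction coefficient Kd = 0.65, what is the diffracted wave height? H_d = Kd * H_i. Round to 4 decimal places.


H_d = Kd * H_i
H_d = 0.65 * 4.67
H_d = 3.0355 m

3.0355


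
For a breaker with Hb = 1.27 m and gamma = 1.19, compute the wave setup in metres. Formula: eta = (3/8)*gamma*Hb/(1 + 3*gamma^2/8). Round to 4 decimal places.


eta = (3/8) * gamma * Hb / (1 + 3*gamma^2/8)
Numerator = (3/8) * 1.19 * 1.27 = 0.566738
Denominator = 1 + 3*1.19^2/8 = 1 + 0.531038 = 1.531038
eta = 0.566738 / 1.531038
eta = 0.3702 m

0.3702


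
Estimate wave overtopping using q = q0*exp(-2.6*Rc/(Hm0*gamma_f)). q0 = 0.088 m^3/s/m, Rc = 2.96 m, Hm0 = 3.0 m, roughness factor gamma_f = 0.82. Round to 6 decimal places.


q = q0 * exp(-2.6 * Rc / (Hm0 * gamma_f))
Exponent = -2.6 * 2.96 / (3.0 * 0.82)
= -2.6 * 2.96 / 2.4600
= -3.128455
exp(-3.128455) = 0.043785
q = 0.088 * 0.043785
q = 0.003853 m^3/s/m

0.003853


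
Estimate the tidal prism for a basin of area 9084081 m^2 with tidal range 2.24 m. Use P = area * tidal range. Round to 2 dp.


Tidal prism = Area * Tidal range
P = 9084081 * 2.24
P = 20348341.44 m^3

20348341.44


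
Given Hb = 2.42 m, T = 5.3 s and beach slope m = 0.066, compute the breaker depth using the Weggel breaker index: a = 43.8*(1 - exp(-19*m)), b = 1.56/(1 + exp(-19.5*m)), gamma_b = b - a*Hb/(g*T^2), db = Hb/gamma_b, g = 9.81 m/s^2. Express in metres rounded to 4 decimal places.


a = 43.8 * (1 - exp(-19 * m))
exp(-19 * 0.066) = exp(-1.2540) = 0.285361
a = 43.8 * (1 - 0.285361) = 31.301185
b = 1.56 / (1 + exp(-19.5 * m))
exp(-19.5 * 0.066) = exp(-1.2870) = 0.276098
b = 1.56 / (1 + 0.276098) = 1.222477
Hb / (g * T^2) = 2.42 / (9.81 * 5.3^2) = 2.42 / 275.5629 = 0.00878202
gamma_b = b - a * Hb/(g*T^2) = 1.222477 - 31.301185 * 0.00878202 = 0.947589
db = Hb / gamma_b = 2.42 / 0.947589
db = 2.5538 m

2.5538


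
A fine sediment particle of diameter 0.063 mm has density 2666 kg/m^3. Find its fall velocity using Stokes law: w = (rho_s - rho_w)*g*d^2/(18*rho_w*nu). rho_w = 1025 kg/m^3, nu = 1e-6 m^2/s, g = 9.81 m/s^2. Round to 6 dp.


w = (rho_s - rho_w) * g * d^2 / (18 * rho_w * nu)
d = 0.063 mm = 0.000063 m
rho_s - rho_w = 2666 - 1025 = 1641
Numerator = 1641 * 9.81 * (0.000063)^2 = 0.000063893795
Denominator = 18 * 1025 * 1e-6 = 0.018450
w = 0.003463 m/s

0.003463


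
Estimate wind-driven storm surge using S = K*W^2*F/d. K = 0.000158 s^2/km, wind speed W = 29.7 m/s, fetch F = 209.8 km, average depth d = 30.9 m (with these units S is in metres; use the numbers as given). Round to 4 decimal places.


S = K * W^2 * F / d
W^2 = 29.7^2 = 882.09
S = 0.000158 * 882.09 * 209.8 / 30.9
Numerator = 0.000158 * 882.09 * 209.8 = 29.239872
S = 29.239872 / 30.9 = 0.9463 m

0.9463


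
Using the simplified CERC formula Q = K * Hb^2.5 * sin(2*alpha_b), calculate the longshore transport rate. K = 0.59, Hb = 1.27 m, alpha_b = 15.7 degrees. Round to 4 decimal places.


Q = K * Hb^2.5 * sin(2 * alpha_b)
Hb^2.5 = 1.27^2.5 = 1.817646
sin(2 * 15.7) = sin(31.4) = 0.521010
Q = 0.59 * 1.817646 * 0.521010
Q = 0.5587 m^3/s

0.5587


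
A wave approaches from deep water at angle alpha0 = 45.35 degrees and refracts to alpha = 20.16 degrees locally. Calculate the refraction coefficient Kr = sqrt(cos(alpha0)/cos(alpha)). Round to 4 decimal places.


Kr = sqrt(cos(alpha0) / cos(alpha))
cos(45.35) = 0.702774
cos(20.16) = 0.938734
Kr = sqrt(0.702774 / 0.938734)
Kr = sqrt(0.748640)
Kr = 0.8652

0.8652


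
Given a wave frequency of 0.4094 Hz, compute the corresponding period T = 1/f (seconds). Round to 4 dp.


T = 1 / f
T = 1 / 0.4094
T = 2.4426 s

2.4426


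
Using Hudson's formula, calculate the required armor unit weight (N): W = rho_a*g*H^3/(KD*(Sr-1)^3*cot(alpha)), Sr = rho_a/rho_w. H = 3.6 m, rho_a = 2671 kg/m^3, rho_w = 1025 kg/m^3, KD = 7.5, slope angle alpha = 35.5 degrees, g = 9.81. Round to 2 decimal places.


Sr = rho_a / rho_w = 2671 / 1025 = 2.605854
(Sr - 1) = 1.605854
(Sr - 1)^3 = 4.141121
cot(35.5) = 1 / tan(35.5) = 1 / 0.713293 = 1.401948
Numerator = 2671 * 9.81 * 3.6^3 = 1222504.3066
Denominator = 7.5 * 4.141121 * 1.401948 = 43.542279
W = 1222504.3066 / 43.542279
W = 28076.26 N

28076.26


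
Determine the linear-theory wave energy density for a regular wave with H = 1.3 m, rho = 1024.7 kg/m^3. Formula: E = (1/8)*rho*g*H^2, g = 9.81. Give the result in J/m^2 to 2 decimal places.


E = (1/8) * rho * g * H^2
E = (1/8) * 1024.7 * 9.81 * 1.3^2
E = 0.125 * 1024.7 * 9.81 * 1.6900
E = 2123.55 J/m^2

2123.55


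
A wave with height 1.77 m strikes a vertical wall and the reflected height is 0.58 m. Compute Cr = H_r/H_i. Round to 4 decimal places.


Cr = H_r / H_i
Cr = 0.58 / 1.77
Cr = 0.3277

0.3277


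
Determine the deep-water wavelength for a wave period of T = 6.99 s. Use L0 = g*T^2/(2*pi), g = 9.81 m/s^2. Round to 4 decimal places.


L0 = g * T^2 / (2 * pi)
L0 = 9.81 * 6.99^2 / (2 * pi)
L0 = 9.81 * 48.8601 / 6.28319
L0 = 479.3176 / 6.28319
L0 = 76.2858 m

76.2858


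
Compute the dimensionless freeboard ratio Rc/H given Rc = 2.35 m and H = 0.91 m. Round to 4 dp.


Relative freeboard = Rc / H
= 2.35 / 0.91
= 2.5824

2.5824


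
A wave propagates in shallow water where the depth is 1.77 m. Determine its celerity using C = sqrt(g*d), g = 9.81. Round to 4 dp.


Using the shallow-water approximation:
C = sqrt(g * d) = sqrt(9.81 * 1.77)
C = sqrt(17.3637)
C = 4.1670 m/s

4.1670


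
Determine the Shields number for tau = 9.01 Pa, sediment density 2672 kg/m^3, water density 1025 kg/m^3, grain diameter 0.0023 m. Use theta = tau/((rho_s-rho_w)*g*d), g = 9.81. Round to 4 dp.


theta = tau / ((rho_s - rho_w) * g * d)
rho_s - rho_w = 2672 - 1025 = 1647
Denominator = 1647 * 9.81 * 0.0023 = 37.161261
theta = 9.01 / 37.161261
theta = 0.2425

0.2425


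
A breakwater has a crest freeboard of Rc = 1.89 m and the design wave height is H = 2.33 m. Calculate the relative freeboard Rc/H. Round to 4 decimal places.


Relative freeboard = Rc / H
= 1.89 / 2.33
= 0.8112

0.8112


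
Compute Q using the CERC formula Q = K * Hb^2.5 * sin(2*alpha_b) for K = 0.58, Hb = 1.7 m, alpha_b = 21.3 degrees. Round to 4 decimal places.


Q = K * Hb^2.5 * sin(2 * alpha_b)
Hb^2.5 = 1.7^2.5 = 3.768099
sin(2 * 21.3) = sin(42.6) = 0.676876
Q = 0.58 * 3.768099 * 0.676876
Q = 1.4793 m^3/s

1.4793


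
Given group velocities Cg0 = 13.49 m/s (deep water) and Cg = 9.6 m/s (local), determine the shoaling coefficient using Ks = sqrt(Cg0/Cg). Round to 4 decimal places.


Ks = sqrt(Cg0 / Cg)
Ks = sqrt(13.49 / 9.6)
Ks = sqrt(1.4052)
Ks = 1.1854

1.1854


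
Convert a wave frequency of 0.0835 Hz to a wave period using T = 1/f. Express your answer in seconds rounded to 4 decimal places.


T = 1 / f
T = 1 / 0.0835
T = 11.9760 s

11.9760


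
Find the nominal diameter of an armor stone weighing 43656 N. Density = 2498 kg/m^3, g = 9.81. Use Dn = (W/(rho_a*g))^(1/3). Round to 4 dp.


V = W / (rho_a * g)
V = 43656 / (2498 * 9.81)
V = 43656 / 24505.38
V = 1.781486 m^3
Dn = V^(1/3) = 1.781486^(1/3)
Dn = 1.2123 m

1.2123


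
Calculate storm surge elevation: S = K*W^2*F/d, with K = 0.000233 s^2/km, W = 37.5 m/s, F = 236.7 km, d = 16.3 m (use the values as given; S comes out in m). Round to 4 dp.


S = K * W^2 * F / d
W^2 = 37.5^2 = 1406.25
S = 0.000233 * 1406.25 * 236.7 / 16.3
Numerator = 0.000233 * 1406.25 * 236.7 = 77.556234
S = 77.556234 / 16.3 = 4.7581 m

4.7581


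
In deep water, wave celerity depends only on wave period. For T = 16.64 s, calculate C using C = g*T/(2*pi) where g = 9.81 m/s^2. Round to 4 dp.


We use the deep-water celerity formula:
C = g * T / (2 * pi)
C = 9.81 * 16.64 / (2 * 3.14159...)
C = 163.238400 / 6.283185
C = 25.9802 m/s

25.9802


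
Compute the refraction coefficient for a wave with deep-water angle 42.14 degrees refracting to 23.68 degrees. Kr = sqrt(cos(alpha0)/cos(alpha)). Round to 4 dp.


Kr = sqrt(cos(alpha0) / cos(alpha))
cos(42.14) = 0.741508
cos(23.68) = 0.915803
Kr = sqrt(0.741508 / 0.915803)
Kr = sqrt(0.809680)
Kr = 0.8998

0.8998


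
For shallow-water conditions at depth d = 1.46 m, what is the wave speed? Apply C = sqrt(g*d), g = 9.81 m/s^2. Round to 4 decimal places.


Using the shallow-water approximation:
C = sqrt(g * d) = sqrt(9.81 * 1.46)
C = sqrt(14.3226)
C = 3.7845 m/s

3.7845


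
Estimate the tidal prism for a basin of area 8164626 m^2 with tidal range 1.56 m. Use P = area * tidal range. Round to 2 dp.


Tidal prism = Area * Tidal range
P = 8164626 * 1.56
P = 12736816.56 m^3

12736816.56


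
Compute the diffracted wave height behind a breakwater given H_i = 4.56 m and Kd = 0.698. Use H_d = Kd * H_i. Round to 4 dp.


H_d = Kd * H_i
H_d = 0.698 * 4.56
H_d = 3.1829 m

3.1829


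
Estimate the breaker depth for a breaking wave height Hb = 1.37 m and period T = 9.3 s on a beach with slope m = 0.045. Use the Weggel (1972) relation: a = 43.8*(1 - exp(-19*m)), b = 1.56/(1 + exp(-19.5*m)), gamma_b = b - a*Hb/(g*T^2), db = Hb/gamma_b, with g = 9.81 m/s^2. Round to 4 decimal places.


a = 43.8 * (1 - exp(-19 * m))
exp(-19 * 0.045) = exp(-0.8550) = 0.425283
a = 43.8 * (1 - 0.425283) = 25.172596
b = 1.56 / (1 + exp(-19.5 * m))
exp(-19.5 * 0.045) = exp(-0.8775) = 0.415821
b = 1.56 / (1 + 0.415821) = 1.101834
Hb / (g * T^2) = 1.37 / (9.81 * 9.3^2) = 1.37 / 848.4669 = 0.00161468
gamma_b = b - a * Hb/(g*T^2) = 1.101834 - 25.172596 * 0.00161468 = 1.061188
db = Hb / gamma_b = 1.37 / 1.061188
db = 1.2910 m

1.2910


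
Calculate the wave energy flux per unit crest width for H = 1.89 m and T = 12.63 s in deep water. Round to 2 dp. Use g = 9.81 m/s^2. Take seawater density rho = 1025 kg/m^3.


P = rho * g^2 * H^2 * T / (32 * pi)
P = 1025 * 9.81^2 * 1.89^2 * 12.63 / (32 * pi)
P = 1025 * 96.2361 * 3.5721 * 12.63 / 100.53096
P = 44267.91 W/m

44267.91


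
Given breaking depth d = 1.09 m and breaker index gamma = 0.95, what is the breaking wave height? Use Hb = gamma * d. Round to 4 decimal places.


Hb = gamma * d
Hb = 0.95 * 1.09
Hb = 1.0355 m

1.0355


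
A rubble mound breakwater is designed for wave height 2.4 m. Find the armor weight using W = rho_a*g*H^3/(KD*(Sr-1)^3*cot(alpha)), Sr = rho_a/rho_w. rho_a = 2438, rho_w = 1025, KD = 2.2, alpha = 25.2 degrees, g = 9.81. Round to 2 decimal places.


Sr = rho_a / rho_w = 2438 / 1025 = 2.378537
(Sr - 1) = 1.378537
(Sr - 1)^3 = 2.619720
cot(25.2) = 1 / tan(25.2) = 1 / 0.470564 = 2.125108
Numerator = 2438 * 9.81 * 2.4^3 = 330625.5667
Denominator = 2.2 * 2.619720 * 2.125108 = 12.247815
W = 330625.5667 / 12.247815
W = 26994.66 N

26994.66


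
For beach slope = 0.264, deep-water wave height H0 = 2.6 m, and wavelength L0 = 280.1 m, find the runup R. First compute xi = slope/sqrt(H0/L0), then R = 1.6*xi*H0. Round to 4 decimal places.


xi = slope / sqrt(H0/L0)
H0/L0 = 2.6/280.1 = 0.009282
sqrt(0.009282) = 0.096345
xi = 0.264 / 0.096345 = 2.740147
R = 1.6 * xi * H0 = 1.6 * 2.740147 * 2.6
R = 11.3990 m

11.3990


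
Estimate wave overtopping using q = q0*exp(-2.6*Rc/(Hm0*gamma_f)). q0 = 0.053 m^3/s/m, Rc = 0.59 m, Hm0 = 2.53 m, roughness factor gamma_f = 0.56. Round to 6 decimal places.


q = q0 * exp(-2.6 * Rc / (Hm0 * gamma_f))
Exponent = -2.6 * 0.59 / (2.53 * 0.56)
= -2.6 * 0.59 / 1.4168
= -1.082722
exp(-1.082722) = 0.338673
q = 0.053 * 0.338673
q = 0.017950 m^3/s/m

0.017950


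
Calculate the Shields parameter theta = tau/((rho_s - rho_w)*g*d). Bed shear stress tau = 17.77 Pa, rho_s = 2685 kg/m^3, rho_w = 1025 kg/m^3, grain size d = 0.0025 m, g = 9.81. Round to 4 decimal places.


theta = tau / ((rho_s - rho_w) * g * d)
rho_s - rho_w = 2685 - 1025 = 1660
Denominator = 1660 * 9.81 * 0.0025 = 40.711500
theta = 17.77 / 40.711500
theta = 0.4365

0.4365


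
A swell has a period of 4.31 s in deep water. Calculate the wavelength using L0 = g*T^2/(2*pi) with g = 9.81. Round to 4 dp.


L0 = g * T^2 / (2 * pi)
L0 = 9.81 * 4.31^2 / (2 * pi)
L0 = 9.81 * 18.5761 / 6.28319
L0 = 182.2315 / 6.28319
L0 = 29.0031 m

29.0031


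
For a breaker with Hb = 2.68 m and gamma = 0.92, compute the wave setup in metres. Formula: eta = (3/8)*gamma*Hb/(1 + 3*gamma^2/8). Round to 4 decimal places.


eta = (3/8) * gamma * Hb / (1 + 3*gamma^2/8)
Numerator = (3/8) * 0.92 * 2.68 = 0.924600
Denominator = 1 + 3*0.92^2/8 = 1 + 0.317400 = 1.317400
eta = 0.924600 / 1.317400
eta = 0.7018 m

0.7018


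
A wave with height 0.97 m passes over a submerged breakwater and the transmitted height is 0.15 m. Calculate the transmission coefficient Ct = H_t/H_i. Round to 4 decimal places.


Ct = H_t / H_i
Ct = 0.15 / 0.97
Ct = 0.1546

0.1546


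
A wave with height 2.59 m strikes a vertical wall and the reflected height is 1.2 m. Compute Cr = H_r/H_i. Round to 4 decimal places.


Cr = H_r / H_i
Cr = 1.2 / 2.59
Cr = 0.4633

0.4633


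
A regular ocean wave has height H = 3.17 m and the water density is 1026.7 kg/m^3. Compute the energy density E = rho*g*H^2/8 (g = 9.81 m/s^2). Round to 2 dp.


E = (1/8) * rho * g * H^2
E = (1/8) * 1026.7 * 9.81 * 3.17^2
E = 0.125 * 1026.7 * 9.81 * 10.0489
E = 12651.47 J/m^2

12651.47


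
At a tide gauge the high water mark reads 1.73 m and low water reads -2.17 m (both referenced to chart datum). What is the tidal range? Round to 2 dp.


Tidal range = High water - Low water
Tidal range = 1.73 - (-2.17)
Tidal range = 3.90 m

3.90


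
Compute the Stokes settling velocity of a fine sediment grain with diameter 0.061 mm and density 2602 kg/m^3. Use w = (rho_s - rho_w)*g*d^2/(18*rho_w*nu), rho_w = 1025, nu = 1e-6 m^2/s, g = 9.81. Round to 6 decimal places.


w = (rho_s - rho_w) * g * d^2 / (18 * rho_w * nu)
d = 0.061 mm = 0.000061 m
rho_s - rho_w = 2602 - 1025 = 1577
Numerator = 1577 * 9.81 * (0.000061)^2 = 0.000057565247
Denominator = 18 * 1025 * 1e-6 = 0.018450
w = 0.003120 m/s

0.003120


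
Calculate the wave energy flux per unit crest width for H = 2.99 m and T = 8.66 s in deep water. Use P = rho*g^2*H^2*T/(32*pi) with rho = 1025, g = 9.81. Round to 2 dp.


P = rho * g^2 * H^2 * T / (32 * pi)
P = 1025 * 9.81^2 * 2.99^2 * 8.66 / (32 * pi)
P = 1025 * 96.2361 * 8.9401 * 8.66 / 100.53096
P = 75966.53 W/m

75966.53


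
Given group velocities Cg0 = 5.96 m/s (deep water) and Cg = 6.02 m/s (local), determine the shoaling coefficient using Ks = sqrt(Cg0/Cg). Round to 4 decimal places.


Ks = sqrt(Cg0 / Cg)
Ks = sqrt(5.96 / 6.02)
Ks = sqrt(0.9900)
Ks = 0.9950

0.9950


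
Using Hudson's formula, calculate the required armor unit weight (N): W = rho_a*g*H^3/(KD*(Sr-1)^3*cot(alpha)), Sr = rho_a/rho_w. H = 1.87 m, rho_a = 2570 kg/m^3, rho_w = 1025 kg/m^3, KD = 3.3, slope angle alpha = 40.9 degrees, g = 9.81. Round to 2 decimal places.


Sr = rho_a / rho_w = 2570 / 1025 = 2.507317
(Sr - 1) = 1.507317
(Sr - 1)^3 = 3.424632
cot(40.9) = 1 / tan(40.9) = 1 / 0.866227 = 1.154432
Numerator = 2570 * 9.81 * 1.87^3 = 164864.4243
Denominator = 3.3 * 3.424632 * 1.154432 = 13.046559
W = 164864.4243 / 13.046559
W = 12636.62 N

12636.62


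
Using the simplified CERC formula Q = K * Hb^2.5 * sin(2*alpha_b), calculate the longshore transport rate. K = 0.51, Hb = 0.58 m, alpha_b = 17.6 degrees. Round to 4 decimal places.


Q = K * Hb^2.5 * sin(2 * alpha_b)
Hb^2.5 = 0.58^2.5 = 0.256195
sin(2 * 17.6) = sin(35.2) = 0.576432
Q = 0.51 * 0.256195 * 0.576432
Q = 0.0753 m^3/s

0.0753


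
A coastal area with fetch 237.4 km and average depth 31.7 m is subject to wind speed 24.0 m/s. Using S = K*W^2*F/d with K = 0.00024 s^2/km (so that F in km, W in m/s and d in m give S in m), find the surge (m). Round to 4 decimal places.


S = K * W^2 * F / d
W^2 = 24.0^2 = 576.00
S = 0.00024 * 576.00 * 237.4 / 31.7
Numerator = 0.00024 * 576.00 * 237.4 = 32.818176
S = 32.818176 / 31.7 = 1.0353 m

1.0353


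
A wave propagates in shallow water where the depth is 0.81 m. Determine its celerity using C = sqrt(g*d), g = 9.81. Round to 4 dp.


Using the shallow-water approximation:
C = sqrt(g * d) = sqrt(9.81 * 0.81)
C = sqrt(7.9461)
C = 2.8189 m/s

2.8189


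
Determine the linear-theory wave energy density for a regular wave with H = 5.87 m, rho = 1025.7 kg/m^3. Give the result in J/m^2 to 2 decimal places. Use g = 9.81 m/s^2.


E = (1/8) * rho * g * H^2
E = (1/8) * 1025.7 * 9.81 * 5.87^2
E = 0.125 * 1025.7 * 9.81 * 34.4569
E = 43338.67 J/m^2

43338.67


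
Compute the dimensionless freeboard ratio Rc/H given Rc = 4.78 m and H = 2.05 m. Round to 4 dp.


Relative freeboard = Rc / H
= 4.78 / 2.05
= 2.3317

2.3317


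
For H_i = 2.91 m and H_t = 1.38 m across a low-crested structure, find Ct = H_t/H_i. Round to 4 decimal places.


Ct = H_t / H_i
Ct = 1.38 / 2.91
Ct = 0.4742

0.4742


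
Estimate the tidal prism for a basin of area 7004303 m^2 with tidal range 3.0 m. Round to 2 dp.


Tidal prism = Area * Tidal range
P = 7004303 * 3.0
P = 21012909.00 m^3

21012909.00


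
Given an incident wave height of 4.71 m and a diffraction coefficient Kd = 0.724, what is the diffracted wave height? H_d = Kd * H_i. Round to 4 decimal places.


H_d = Kd * H_i
H_d = 0.724 * 4.71
H_d = 3.4100 m

3.4100


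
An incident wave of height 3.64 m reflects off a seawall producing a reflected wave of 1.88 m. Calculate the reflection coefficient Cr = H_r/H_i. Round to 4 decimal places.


Cr = H_r / H_i
Cr = 1.88 / 3.64
Cr = 0.5165

0.5165


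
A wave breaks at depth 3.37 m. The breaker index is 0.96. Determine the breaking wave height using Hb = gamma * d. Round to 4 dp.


Hb = gamma * d
Hb = 0.96 * 3.37
Hb = 3.2352 m

3.2352


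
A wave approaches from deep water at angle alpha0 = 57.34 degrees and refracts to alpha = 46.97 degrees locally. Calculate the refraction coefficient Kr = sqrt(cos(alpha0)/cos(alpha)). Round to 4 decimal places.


Kr = sqrt(cos(alpha0) / cos(alpha))
cos(57.34) = 0.539653
cos(46.97) = 0.682381
Kr = sqrt(0.539653 / 0.682381)
Kr = sqrt(0.790838)
Kr = 0.8893

0.8893


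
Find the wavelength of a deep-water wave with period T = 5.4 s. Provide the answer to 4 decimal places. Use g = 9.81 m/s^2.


L0 = g * T^2 / (2 * pi)
L0 = 9.81 * 5.4^2 / (2 * pi)
L0 = 9.81 * 29.1600 / 6.28319
L0 = 286.0596 / 6.28319
L0 = 45.5278 m

45.5278


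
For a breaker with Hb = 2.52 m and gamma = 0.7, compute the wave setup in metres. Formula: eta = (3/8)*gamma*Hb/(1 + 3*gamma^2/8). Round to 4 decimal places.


eta = (3/8) * gamma * Hb / (1 + 3*gamma^2/8)
Numerator = (3/8) * 0.7 * 2.52 = 0.661500
Denominator = 1 + 3*0.7^2/8 = 1 + 0.183750 = 1.183750
eta = 0.661500 / 1.183750
eta = 0.5588 m

0.5588


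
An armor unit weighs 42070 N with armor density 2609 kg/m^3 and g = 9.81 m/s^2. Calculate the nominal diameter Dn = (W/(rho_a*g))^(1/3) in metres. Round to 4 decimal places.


V = W / (rho_a * g)
V = 42070 / (2609 * 9.81)
V = 42070 / 25594.29
V = 1.643726 m^3
Dn = V^(1/3) = 1.643726^(1/3)
Dn = 1.1802 m

1.1802


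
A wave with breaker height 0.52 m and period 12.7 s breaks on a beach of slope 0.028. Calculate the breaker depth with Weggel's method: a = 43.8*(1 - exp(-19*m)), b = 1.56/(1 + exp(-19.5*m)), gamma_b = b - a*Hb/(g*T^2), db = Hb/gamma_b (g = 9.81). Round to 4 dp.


a = 43.8 * (1 - exp(-19 * m))
exp(-19 * 0.028) = exp(-0.5320) = 0.587429
a = 43.8 * (1 - 0.587429) = 18.070613
b = 1.56 / (1 + exp(-19.5 * m))
exp(-19.5 * 0.028) = exp(-0.5460) = 0.579262
b = 1.56 / (1 + 0.579262) = 0.987803
Hb / (g * T^2) = 0.52 / (9.81 * 12.7^2) = 0.52 / 1582.2549 = 0.00032864
gamma_b = b - a * Hb/(g*T^2) = 0.987803 - 18.070613 * 0.00032864 = 0.981864
db = Hb / gamma_b = 0.52 / 0.981864
db = 0.5296 m

0.5296


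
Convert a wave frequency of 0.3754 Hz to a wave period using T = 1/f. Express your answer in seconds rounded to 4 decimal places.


T = 1 / f
T = 1 / 0.3754
T = 2.6638 s

2.6638


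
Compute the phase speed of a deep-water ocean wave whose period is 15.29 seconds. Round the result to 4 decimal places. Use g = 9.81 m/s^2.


We use the deep-water celerity formula:
C = g * T / (2 * pi)
C = 9.81 * 15.29 / (2 * 3.14159...)
C = 149.994900 / 6.283185
C = 23.8724 m/s

23.8724


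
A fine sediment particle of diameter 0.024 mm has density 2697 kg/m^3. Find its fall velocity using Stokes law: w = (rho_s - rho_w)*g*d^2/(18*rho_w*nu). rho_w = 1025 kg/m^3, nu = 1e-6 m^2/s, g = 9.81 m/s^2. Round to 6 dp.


w = (rho_s - rho_w) * g * d^2 / (18 * rho_w * nu)
d = 0.024 mm = 0.000024 m
rho_s - rho_w = 2697 - 1025 = 1672
Numerator = 1672 * 9.81 * (0.000024)^2 = 0.000009447736
Denominator = 18 * 1025 * 1e-6 = 0.018450
w = 0.000512 m/s

0.000512


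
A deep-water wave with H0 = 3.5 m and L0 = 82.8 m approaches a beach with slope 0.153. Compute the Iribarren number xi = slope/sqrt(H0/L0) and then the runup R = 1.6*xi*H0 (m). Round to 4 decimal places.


xi = slope / sqrt(H0/L0)
H0/L0 = 3.5/82.8 = 0.042271
sqrt(0.042271) = 0.205598
xi = 0.153 / 0.205598 = 0.744171
R = 1.6 * xi * H0 = 1.6 * 0.744171 * 3.5
R = 4.1674 m

4.1674


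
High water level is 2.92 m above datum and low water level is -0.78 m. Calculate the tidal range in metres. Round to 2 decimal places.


Tidal range = High water - Low water
Tidal range = 2.92 - (-0.78)
Tidal range = 3.70 m

3.70


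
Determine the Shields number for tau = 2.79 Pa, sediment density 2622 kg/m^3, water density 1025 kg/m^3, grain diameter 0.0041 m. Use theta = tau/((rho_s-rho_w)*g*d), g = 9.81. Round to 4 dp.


theta = tau / ((rho_s - rho_w) * g * d)
rho_s - rho_w = 2622 - 1025 = 1597
Denominator = 1597 * 9.81 * 0.0041 = 64.232937
theta = 2.79 / 64.232937
theta = 0.0434

0.0434


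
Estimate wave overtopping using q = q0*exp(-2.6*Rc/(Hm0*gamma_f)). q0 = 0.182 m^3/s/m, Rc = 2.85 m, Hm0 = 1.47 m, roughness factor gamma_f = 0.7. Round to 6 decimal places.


q = q0 * exp(-2.6 * Rc / (Hm0 * gamma_f))
Exponent = -2.6 * 2.85 / (1.47 * 0.7)
= -2.6 * 2.85 / 1.0290
= -7.201166
exp(-7.201166) = 0.000746
q = 0.182 * 0.000746
q = 0.000136 m^3/s/m

0.000136


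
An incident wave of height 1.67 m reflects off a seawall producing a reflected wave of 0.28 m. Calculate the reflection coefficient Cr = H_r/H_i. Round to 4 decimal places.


Cr = H_r / H_i
Cr = 0.28 / 1.67
Cr = 0.1677

0.1677


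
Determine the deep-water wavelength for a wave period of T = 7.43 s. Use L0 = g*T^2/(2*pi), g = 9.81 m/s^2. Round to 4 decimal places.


L0 = g * T^2 / (2 * pi)
L0 = 9.81 * 7.43^2 / (2 * pi)
L0 = 9.81 * 55.2049 / 6.28319
L0 = 541.5601 / 6.28319
L0 = 86.1920 m

86.1920


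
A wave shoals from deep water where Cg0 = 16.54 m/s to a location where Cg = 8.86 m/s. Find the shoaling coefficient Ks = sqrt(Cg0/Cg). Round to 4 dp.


Ks = sqrt(Cg0 / Cg)
Ks = sqrt(16.54 / 8.86)
Ks = sqrt(1.8668)
Ks = 1.3663

1.3663


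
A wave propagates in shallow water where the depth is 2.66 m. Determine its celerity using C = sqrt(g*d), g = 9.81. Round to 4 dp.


Using the shallow-water approximation:
C = sqrt(g * d) = sqrt(9.81 * 2.66)
C = sqrt(26.0946)
C = 5.1083 m/s

5.1083


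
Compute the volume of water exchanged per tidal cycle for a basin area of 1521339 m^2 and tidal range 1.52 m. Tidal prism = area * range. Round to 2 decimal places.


Tidal prism = Area * Tidal range
P = 1521339 * 1.52
P = 2312435.28 m^3

2312435.28


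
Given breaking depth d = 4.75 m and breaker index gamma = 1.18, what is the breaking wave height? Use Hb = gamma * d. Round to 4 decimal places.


Hb = gamma * d
Hb = 1.18 * 4.75
Hb = 5.6050 m

5.6050


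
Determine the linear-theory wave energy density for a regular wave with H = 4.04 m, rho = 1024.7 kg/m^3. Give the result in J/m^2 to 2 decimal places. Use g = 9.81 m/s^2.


E = (1/8) * rho * g * H^2
E = (1/8) * 1024.7 * 9.81 * 4.04^2
E = 0.125 * 1024.7 * 9.81 * 16.3216
E = 20508.72 J/m^2

20508.72


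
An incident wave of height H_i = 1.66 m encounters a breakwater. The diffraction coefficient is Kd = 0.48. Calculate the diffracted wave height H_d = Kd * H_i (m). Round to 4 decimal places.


H_d = Kd * H_i
H_d = 0.48 * 1.66
H_d = 0.7968 m

0.7968


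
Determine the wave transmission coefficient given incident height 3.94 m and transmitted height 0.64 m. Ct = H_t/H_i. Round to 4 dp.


Ct = H_t / H_i
Ct = 0.64 / 3.94
Ct = 0.1624

0.1624


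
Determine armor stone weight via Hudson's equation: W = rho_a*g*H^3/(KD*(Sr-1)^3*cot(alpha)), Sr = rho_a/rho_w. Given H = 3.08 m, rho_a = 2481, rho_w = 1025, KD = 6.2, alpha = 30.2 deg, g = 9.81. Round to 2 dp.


Sr = rho_a / rho_w = 2481 / 1025 = 2.420488
(Sr - 1) = 1.420488
(Sr - 1)^3 = 2.866240
cot(30.2) = 1 / tan(30.2) = 1 / 0.582014 = 1.718172
Numerator = 2481 * 9.81 * 3.08^3 = 711128.2329
Denominator = 6.2 * 2.866240 * 1.718172 = 30.533097
W = 711128.2329 / 30.533097
W = 23290.41 N

23290.41


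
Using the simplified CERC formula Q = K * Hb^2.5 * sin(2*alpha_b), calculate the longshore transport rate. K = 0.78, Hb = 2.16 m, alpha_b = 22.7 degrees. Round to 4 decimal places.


Q = K * Hb^2.5 * sin(2 * alpha_b)
Hb^2.5 = 2.16^2.5 = 6.857004
sin(2 * 22.7) = sin(45.4) = 0.712026
Q = 0.78 * 6.857004 * 0.712026
Q = 3.8082 m^3/s

3.8082


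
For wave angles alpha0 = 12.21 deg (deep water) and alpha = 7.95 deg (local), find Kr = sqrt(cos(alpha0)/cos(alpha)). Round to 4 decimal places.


Kr = sqrt(cos(alpha0) / cos(alpha))
cos(12.21) = 0.977379
cos(7.95) = 0.990389
Kr = sqrt(0.977379 / 0.990389)
Kr = sqrt(0.986864)
Kr = 0.9934

0.9934


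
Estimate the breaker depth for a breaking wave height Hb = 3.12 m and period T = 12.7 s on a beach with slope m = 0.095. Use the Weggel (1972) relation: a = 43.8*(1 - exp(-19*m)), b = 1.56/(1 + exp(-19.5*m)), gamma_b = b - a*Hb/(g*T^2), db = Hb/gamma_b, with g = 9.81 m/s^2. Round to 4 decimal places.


a = 43.8 * (1 - exp(-19 * m))
exp(-19 * 0.095) = exp(-1.8050) = 0.164474
a = 43.8 * (1 - 0.164474) = 36.596019
b = 1.56 / (1 + exp(-19.5 * m))
exp(-19.5 * 0.095) = exp(-1.8525) = 0.156845
b = 1.56 / (1 + 0.156845) = 1.348496
Hb / (g * T^2) = 3.12 / (9.81 * 12.7^2) = 3.12 / 1582.2549 = 0.00197187
gamma_b = b - a * Hb/(g*T^2) = 1.348496 - 36.596019 * 0.00197187 = 1.276333
db = Hb / gamma_b = 3.12 / 1.276333
db = 2.4445 m

2.4445


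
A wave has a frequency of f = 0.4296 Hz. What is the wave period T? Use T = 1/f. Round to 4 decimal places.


T = 1 / f
T = 1 / 0.4296
T = 2.3277 s

2.3277


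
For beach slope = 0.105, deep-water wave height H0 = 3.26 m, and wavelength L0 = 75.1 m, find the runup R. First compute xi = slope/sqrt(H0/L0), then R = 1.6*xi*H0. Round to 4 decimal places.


xi = slope / sqrt(H0/L0)
H0/L0 = 3.26/75.1 = 0.043409
sqrt(0.043409) = 0.208348
xi = 0.105 / 0.208348 = 0.503965
R = 1.6 * xi * H0 = 1.6 * 0.503965 * 3.26
R = 2.6287 m

2.6287


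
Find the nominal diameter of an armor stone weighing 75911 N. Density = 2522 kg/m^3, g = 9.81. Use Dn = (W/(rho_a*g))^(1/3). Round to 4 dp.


V = W / (rho_a * g)
V = 75911 / (2522 * 9.81)
V = 75911 / 24740.82
V = 3.068249 m^3
Dn = V^(1/3) = 3.068249^(1/3)
Dn = 1.4531 m

1.4531


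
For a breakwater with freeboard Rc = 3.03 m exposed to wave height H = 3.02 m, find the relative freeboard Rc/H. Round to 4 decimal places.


Relative freeboard = Rc / H
= 3.03 / 3.02
= 1.0033

1.0033


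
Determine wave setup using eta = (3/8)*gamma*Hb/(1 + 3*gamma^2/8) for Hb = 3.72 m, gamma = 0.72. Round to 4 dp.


eta = (3/8) * gamma * Hb / (1 + 3*gamma^2/8)
Numerator = (3/8) * 0.72 * 3.72 = 1.004400
Denominator = 1 + 3*0.72^2/8 = 1 + 0.194400 = 1.194400
eta = 1.004400 / 1.194400
eta = 0.8409 m

0.8409


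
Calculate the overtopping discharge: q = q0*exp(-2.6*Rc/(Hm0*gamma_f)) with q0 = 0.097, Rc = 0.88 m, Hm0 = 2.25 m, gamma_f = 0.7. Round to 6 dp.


q = q0 * exp(-2.6 * Rc / (Hm0 * gamma_f))
Exponent = -2.6 * 0.88 / (2.25 * 0.7)
= -2.6 * 0.88 / 1.5750
= -1.452698
exp(-1.452698) = 0.233938
q = 0.097 * 0.233938
q = 0.022692 m^3/s/m

0.022692


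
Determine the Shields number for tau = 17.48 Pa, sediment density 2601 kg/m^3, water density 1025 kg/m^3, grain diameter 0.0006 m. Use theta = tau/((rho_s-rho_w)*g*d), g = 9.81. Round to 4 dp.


theta = tau / ((rho_s - rho_w) * g * d)
rho_s - rho_w = 2601 - 1025 = 1576
Denominator = 1576 * 9.81 * 0.0006 = 9.276336
theta = 17.48 / 9.276336
theta = 1.8844

1.8844


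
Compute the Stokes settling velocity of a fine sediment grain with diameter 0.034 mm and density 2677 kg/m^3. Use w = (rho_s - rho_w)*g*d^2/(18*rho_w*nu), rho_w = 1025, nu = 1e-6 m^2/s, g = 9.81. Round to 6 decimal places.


w = (rho_s - rho_w) * g * d^2 / (18 * rho_w * nu)
d = 0.034 mm = 0.000034 m
rho_s - rho_w = 2677 - 1025 = 1652
Numerator = 1652 * 9.81 * (0.000034)^2 = 0.000018734275
Denominator = 18 * 1025 * 1e-6 = 0.018450
w = 0.001015 m/s

0.001015


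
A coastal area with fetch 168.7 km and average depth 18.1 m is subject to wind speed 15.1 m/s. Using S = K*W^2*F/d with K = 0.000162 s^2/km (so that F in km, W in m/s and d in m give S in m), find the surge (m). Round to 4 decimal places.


S = K * W^2 * F / d
W^2 = 15.1^2 = 228.01
S = 0.000162 * 228.01 * 168.7 / 18.1
Numerator = 0.000162 * 228.01 * 168.7 = 6.231376
S = 6.231376 / 18.1 = 0.3443 m

0.3443


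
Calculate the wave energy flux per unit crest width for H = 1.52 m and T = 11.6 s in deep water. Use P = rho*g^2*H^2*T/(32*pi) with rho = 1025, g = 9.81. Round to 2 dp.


P = rho * g^2 * H^2 * T / (32 * pi)
P = 1025 * 9.81^2 * 1.52^2 * 11.6 / (32 * pi)
P = 1025 * 96.2361 * 2.3104 * 11.6 / 100.53096
P = 26297.06 W/m

26297.06


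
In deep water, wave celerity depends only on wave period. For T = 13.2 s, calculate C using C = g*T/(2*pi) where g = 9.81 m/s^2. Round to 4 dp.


We use the deep-water celerity formula:
C = g * T / (2 * pi)
C = 9.81 * 13.2 / (2 * 3.14159...)
C = 129.492000 / 6.283185
C = 20.6093 m/s

20.6093


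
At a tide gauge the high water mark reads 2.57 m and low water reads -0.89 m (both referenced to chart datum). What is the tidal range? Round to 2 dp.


Tidal range = High water - Low water
Tidal range = 2.57 - (-0.89)
Tidal range = 3.46 m

3.46


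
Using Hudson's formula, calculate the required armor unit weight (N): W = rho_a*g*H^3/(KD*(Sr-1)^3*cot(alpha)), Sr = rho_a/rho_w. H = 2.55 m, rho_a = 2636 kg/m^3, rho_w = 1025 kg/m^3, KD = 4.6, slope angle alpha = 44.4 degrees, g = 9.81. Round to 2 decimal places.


Sr = rho_a / rho_w = 2636 / 1025 = 2.571707
(Sr - 1) = 1.571707
(Sr - 1)^3 = 3.882532
cot(44.4) = 1 / tan(44.4) = 1 / 0.979272 = 1.021166
Numerator = 2636 * 9.81 * 2.55^3 = 428780.4291
Denominator = 4.6 * 3.882532 * 1.021166 = 18.237670
W = 428780.4291 / 18.237670
W = 23510.70 N

23510.70


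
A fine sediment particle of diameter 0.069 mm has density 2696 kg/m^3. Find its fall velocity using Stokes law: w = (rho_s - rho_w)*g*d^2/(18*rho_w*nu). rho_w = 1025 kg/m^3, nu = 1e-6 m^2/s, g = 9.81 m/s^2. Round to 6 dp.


w = (rho_s - rho_w) * g * d^2 / (18 * rho_w * nu)
d = 0.069 mm = 0.000069 m
rho_s - rho_w = 2696 - 1025 = 1671
Numerator = 1671 * 9.81 * (0.000069)^2 = 0.000078044740
Denominator = 18 * 1025 * 1e-6 = 0.018450
w = 0.004230 m/s

0.004230


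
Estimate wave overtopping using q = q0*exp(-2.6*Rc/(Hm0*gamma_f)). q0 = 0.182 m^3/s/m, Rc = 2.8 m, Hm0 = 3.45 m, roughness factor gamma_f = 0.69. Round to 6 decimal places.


q = q0 * exp(-2.6 * Rc / (Hm0 * gamma_f))
Exponent = -2.6 * 2.8 / (3.45 * 0.69)
= -2.6 * 2.8 / 2.3805
= -3.058181
exp(-3.058181) = 0.046973
q = 0.182 * 0.046973
q = 0.008549 m^3/s/m

0.008549


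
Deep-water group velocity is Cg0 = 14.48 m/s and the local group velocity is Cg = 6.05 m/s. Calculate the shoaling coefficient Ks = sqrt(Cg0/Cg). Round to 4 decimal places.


Ks = sqrt(Cg0 / Cg)
Ks = sqrt(14.48 / 6.05)
Ks = sqrt(2.3934)
Ks = 1.5471

1.5471


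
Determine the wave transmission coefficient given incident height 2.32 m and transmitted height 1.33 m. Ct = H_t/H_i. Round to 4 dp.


Ct = H_t / H_i
Ct = 1.33 / 2.32
Ct = 0.5733

0.5733


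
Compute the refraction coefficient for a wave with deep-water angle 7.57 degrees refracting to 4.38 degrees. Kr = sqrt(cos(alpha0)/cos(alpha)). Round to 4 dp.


Kr = sqrt(cos(alpha0) / cos(alpha))
cos(7.57) = 0.991285
cos(4.38) = 0.997079
Kr = sqrt(0.991285 / 0.997079)
Kr = sqrt(0.994188)
Kr = 0.9971

0.9971


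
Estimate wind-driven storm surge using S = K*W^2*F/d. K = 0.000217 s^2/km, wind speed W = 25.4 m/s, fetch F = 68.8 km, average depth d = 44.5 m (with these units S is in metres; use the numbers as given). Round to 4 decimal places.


S = K * W^2 * F / d
W^2 = 25.4^2 = 645.16
S = 0.000217 * 645.16 * 68.8 / 44.5
Numerator = 0.000217 * 645.16 * 68.8 = 9.631981
S = 9.631981 / 44.5 = 0.2164 m

0.2164


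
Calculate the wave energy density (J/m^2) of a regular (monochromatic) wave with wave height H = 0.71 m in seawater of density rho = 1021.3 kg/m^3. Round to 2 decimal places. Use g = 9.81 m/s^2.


E = (1/8) * rho * g * H^2
E = (1/8) * 1021.3 * 9.81 * 0.71^2
E = 0.125 * 1021.3 * 9.81 * 0.5041
E = 631.32 J/m^2

631.32


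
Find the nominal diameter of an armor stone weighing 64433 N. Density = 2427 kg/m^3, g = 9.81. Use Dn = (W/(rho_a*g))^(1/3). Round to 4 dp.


V = W / (rho_a * g)
V = 64433 / (2427 * 9.81)
V = 64433 / 23808.87
V = 2.706260 m^3
Dn = V^(1/3) = 2.706260^(1/3)
Dn = 1.3936 m

1.3936


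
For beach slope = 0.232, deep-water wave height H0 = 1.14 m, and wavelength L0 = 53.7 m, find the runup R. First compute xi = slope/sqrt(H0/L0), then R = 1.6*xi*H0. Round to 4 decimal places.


xi = slope / sqrt(H0/L0)
H0/L0 = 1.14/53.7 = 0.021229
sqrt(0.021229) = 0.145702
xi = 0.232 / 0.145702 = 1.592292
R = 1.6 * xi * H0 = 1.6 * 1.592292 * 1.14
R = 2.9043 m

2.9043


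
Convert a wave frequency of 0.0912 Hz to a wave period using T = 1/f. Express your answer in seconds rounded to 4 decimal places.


T = 1 / f
T = 1 / 0.0912
T = 10.9649 s

10.9649


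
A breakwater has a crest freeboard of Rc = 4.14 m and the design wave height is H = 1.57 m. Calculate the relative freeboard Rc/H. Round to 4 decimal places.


Relative freeboard = Rc / H
= 4.14 / 1.57
= 2.6369

2.6369


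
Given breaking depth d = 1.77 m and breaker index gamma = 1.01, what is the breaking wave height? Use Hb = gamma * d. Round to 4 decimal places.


Hb = gamma * d
Hb = 1.01 * 1.77
Hb = 1.7877 m

1.7877


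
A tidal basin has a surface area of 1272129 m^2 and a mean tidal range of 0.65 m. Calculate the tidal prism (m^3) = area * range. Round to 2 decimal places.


Tidal prism = Area * Tidal range
P = 1272129 * 0.65
P = 826883.85 m^3

826883.85


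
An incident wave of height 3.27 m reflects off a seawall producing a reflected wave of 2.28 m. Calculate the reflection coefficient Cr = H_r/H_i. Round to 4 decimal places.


Cr = H_r / H_i
Cr = 2.28 / 3.27
Cr = 0.6972

0.6972


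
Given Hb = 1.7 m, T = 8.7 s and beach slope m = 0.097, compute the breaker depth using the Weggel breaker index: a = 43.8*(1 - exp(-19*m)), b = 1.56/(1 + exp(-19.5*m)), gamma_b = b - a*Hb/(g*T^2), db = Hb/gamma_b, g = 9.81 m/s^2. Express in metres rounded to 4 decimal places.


a = 43.8 * (1 - exp(-19 * m))
exp(-19 * 0.097) = exp(-1.8430) = 0.158342
a = 43.8 * (1 - 0.158342) = 36.864634
b = 1.56 / (1 + exp(-19.5 * m))
exp(-19.5 * 0.097) = exp(-1.8915) = 0.150845
b = 1.56 / (1 + 0.150845) = 1.355525
Hb / (g * T^2) = 1.7 / (9.81 * 8.7^2) = 1.7 / 742.5189 = 0.00228950
gamma_b = b - a * Hb/(g*T^2) = 1.355525 - 36.864634 * 0.00228950 = 1.271124
db = Hb / gamma_b = 1.7 / 1.271124
db = 1.3374 m

1.3374


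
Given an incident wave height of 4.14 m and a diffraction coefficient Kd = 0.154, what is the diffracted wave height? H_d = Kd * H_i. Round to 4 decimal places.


H_d = Kd * H_i
H_d = 0.154 * 4.14
H_d = 0.6376 m

0.6376


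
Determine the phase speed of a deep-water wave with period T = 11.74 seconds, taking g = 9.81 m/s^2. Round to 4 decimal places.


We use the deep-water celerity formula:
C = g * T / (2 * pi)
C = 9.81 * 11.74 / (2 * 3.14159...)
C = 115.169400 / 6.283185
C = 18.3298 m/s

18.3298


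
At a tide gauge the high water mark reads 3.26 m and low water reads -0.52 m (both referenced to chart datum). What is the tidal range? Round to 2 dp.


Tidal range = High water - Low water
Tidal range = 3.26 - (-0.52)
Tidal range = 3.78 m

3.78


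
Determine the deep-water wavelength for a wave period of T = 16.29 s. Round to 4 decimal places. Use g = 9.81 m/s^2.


L0 = g * T^2 / (2 * pi)
L0 = 9.81 * 16.29^2 / (2 * pi)
L0 = 9.81 * 265.3641 / 6.28319
L0 = 2603.2218 / 6.28319
L0 = 414.3156 m

414.3156


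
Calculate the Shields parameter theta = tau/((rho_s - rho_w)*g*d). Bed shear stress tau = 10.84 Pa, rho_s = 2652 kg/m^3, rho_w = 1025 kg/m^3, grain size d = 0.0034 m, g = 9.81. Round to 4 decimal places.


theta = tau / ((rho_s - rho_w) * g * d)
rho_s - rho_w = 2652 - 1025 = 1627
Denominator = 1627 * 9.81 * 0.0034 = 54.266958
theta = 10.84 / 54.266958
theta = 0.1998

0.1998


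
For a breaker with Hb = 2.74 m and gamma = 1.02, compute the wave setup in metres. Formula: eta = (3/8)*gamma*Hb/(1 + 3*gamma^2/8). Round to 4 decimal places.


eta = (3/8) * gamma * Hb / (1 + 3*gamma^2/8)
Numerator = (3/8) * 1.02 * 2.74 = 1.048050
Denominator = 1 + 3*1.02^2/8 = 1 + 0.390150 = 1.390150
eta = 1.048050 / 1.390150
eta = 0.7539 m

0.7539


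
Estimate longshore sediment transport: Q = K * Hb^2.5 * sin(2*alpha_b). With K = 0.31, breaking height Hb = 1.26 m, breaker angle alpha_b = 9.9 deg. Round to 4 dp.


Q = K * Hb^2.5 * sin(2 * alpha_b)
Hb^2.5 = 1.26^2.5 = 1.782077
sin(2 * 9.9) = sin(19.8) = 0.338738
Q = 0.31 * 1.782077 * 0.338738
Q = 0.1871 m^3/s

0.1871


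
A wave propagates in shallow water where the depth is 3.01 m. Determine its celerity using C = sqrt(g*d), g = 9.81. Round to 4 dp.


Using the shallow-water approximation:
C = sqrt(g * d) = sqrt(9.81 * 3.01)
C = sqrt(29.5281)
C = 5.4340 m/s

5.4340
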